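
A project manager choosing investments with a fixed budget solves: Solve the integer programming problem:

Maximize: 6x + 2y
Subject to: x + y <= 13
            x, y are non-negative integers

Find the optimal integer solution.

Objective: 6x + 2y, constraint: x + y <= 13
Coefficient of x is 6 >= coefficient of y is 2, so allocate the entire budget to x.
Optimal: x = 13, y = 0, value = 78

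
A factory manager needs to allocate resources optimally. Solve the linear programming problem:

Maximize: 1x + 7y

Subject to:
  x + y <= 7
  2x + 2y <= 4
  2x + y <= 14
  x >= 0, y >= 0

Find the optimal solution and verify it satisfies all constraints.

Feasible vertices: (0, 0), (0, 2), (2, 0)
Objective 1x + 7y at each vertex:
  (0, 0): 0
  (0, 2): 14
  (2, 0): 2
Maximum is 14 at (0, 2).
Verify constraints at (x, y) = (0, 2):
  1*0 + 1*2 = 2 <= 7
  2*0 + 2*2 = 4 <= 4 (active)
  2*0 + 1*2 = 2 <= 14
  x = 0 >= 0, y = 2 >= 0. All constraints satisfied.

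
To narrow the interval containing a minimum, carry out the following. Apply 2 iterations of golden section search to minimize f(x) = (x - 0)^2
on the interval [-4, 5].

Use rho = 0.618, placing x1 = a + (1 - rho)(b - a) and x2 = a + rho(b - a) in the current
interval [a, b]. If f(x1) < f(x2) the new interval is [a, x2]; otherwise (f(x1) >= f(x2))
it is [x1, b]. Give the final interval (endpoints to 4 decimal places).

Golden section search for min of f(x) = (x - 0)^2 on [-4, 5].
Each step: x1 = a + (1 - rho)(b - a), x2 = a + rho(b - a); if f(x1) < f(x2) keep [a, x2], otherwise keep [x1, b].
Step 1: [-4.0000, 5.0000], x1=-0.5620 (f=0.3158), x2=1.5620 (f=2.4398); f(x1) < f(x2) => keep [-4.0000, 1.5620]
Step 2: [-4.0000, 1.5620], x1=-1.8753 (f=3.5168), x2=-0.5627 (f=0.3166); f(x1) > f(x2) => keep [-1.8753, 1.5620]
Final interval: [-1.8753, 1.5620]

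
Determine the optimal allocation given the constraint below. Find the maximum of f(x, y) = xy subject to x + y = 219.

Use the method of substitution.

Substitute y = 219 - x into f(x,y) = xy:
g(x) = x(219 - x) = 219x - x^2
g'(x) = 219 - 2x = 0  =>  x = 219/2
y = 219 - 219/2 = 219/2
Maximum value = (219/2) * (219/2) = 47961/4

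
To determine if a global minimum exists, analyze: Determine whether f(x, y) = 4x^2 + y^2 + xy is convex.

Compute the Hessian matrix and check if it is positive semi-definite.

f(x,y) = 4x^2 + y^2 + xy
Hessian H = [[8, 1], [1, 2]]
trace(H) = 10, det(H) = 15
Eigenvalues: (10 +/- sqrt(40)) / 2 = 8.162, 1.838
Since both eigenvalues > 0, f is convex.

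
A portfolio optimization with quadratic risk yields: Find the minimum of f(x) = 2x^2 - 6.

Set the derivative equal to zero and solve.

f(x) = 2x^2 - 6
f'(x) = 4x + (0) = 0
x = 0/4 = 0
f(0) = -6
Since f''(x) = 4 > 0, this is a minimum.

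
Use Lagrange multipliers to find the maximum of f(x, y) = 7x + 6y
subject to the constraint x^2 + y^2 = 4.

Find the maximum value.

Set up Lagrange conditions: grad f = lambda * grad g
  7 = 2*lambda*x
  6 = 2*lambda*y
From these: x/y = 7/6, so x = 7t, y = 6t for some t.
Substitute into constraint: (7t)^2 + (6t)^2 = 4
  t^2 * 85 = 4
  t = sqrt(4/85)
Maximum = 7*x + 6*y = (7^2 + 6^2)*t = 85 * sqrt(4/85) = sqrt(340)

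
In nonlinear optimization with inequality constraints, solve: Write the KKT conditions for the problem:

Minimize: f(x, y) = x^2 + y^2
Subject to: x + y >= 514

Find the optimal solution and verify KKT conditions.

KKT conditions for min x^2 + y^2 s.t. x + y >= 514:
Stationarity: 2x = mu, 2y = mu
So x = y = mu/2.
Complementary slackness: mu*(x + y - 514) = 0
Primal feasibility: x + y >= 514; dual feasibility: mu >= 0
If mu = 0 then x = y = 0, but 0 + 0 < 514 is infeasible, so the constraint is active.
Constraint active: x + y = 2*(mu/2) = 514 => mu = 514
x = y = 257, f = 132098
Verify: stationarity 2*257 = 514 = mu; primal 257 + 257 = 514 >= 514; dual mu = 514 >= 0; complementary slackness 514*(514 - 514) = 0. All KKT conditions hold.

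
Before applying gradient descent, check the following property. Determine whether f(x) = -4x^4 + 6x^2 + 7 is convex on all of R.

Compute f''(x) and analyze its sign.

f(x) = -4x^4 + 6x^2 + 7
f'(x) = -16x^3 + 12x
f''(x) = -48x^2 + 12
f''(x) = -48x^2 + 12 -> -inf as |x| -> inf
Therefore, f is not globally convex on R.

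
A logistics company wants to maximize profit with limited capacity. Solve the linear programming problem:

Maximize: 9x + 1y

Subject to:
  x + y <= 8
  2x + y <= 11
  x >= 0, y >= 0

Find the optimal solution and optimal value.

Feasible vertices: (0, 0), (0, 8), (3, 5), (11/2, 0)
Objective 9x + 1y at each:
  (0, 0): 0
  (0, 8): 8
  (3, 5): 32
  (11/2, 0): 99/2
Maximum is 99/2 at (11/2, 0).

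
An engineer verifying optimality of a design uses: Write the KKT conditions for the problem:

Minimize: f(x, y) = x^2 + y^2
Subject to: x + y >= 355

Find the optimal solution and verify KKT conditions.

KKT conditions for min x^2 + y^2 s.t. x + y >= 355:
Stationarity: 2x = mu, 2y = mu
So x = y = mu/2.
Complementary slackness: mu*(x + y - 355) = 0
Primal feasibility: x + y >= 355; dual feasibility: mu >= 0
If mu = 0 then x = y = 0, but 0 + 0 < 355 is infeasible, so the constraint is active.
Constraint active: x + y = 2*(mu/2) = 355 => mu = 355
x = y = 355/2, f = 126025/2
Verify: stationarity 2*(355/2) = 355 = mu; primal 355/2 + 355/2 = 355 >= 355; dual mu = 355 >= 0; complementary slackness 355*(355 - 355) = 0. All KKT conditions hold.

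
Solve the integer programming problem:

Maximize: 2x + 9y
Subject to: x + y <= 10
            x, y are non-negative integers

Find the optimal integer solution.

Objective: 2x + 9y, constraint: x + y <= 10
Coefficient of y is 9 > coefficient of x is 2, so allocate the entire budget to y.
Optimal: x = 0, y = 10, value = 90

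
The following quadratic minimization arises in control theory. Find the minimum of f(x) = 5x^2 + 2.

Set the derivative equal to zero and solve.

f(x) = 5x^2 + 2
f'(x) = 10x + (0) = 0
x = 0/10 = 0
f(0) = 2
Since f''(x) = 10 > 0, this is a minimum.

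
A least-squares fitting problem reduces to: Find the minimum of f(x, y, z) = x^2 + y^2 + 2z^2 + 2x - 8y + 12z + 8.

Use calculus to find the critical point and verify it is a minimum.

f(x,y,z) = x^2 + y^2 + 2z^2 + 2x - 8y + 12z + 8
df/dx = 2x + (2) = 0 => x = -1
df/dy = 2y + (-8) = 0 => y = 4
df/dz = 4z + (12) = 0 => z = -3
f(-1,4,-3) = 1*(-1)^2 + 1*(4)^2 + 2*(-3)^2 + 2*(-1) + -8*(4) + 12*(-3) + 8 = -27
Hessian is diagonal with entries 2, 2, 4 > 0, confirmed minimum.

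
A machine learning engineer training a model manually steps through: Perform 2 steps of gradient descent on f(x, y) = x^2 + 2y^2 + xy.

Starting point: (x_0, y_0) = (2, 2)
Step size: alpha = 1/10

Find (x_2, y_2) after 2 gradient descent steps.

f(x,y) = x^2 + 2y^2 + xy
grad_x = 2x + 1y, grad_y = 4y + 1x
Step 1: grad = (6, 10), (7/5, 1)
Step 2: grad = (19/5, 27/5), (51/50, 23/50)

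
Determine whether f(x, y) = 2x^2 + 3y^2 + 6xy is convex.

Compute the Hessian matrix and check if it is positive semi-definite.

f(x,y) = 2x^2 + 3y^2 + 6xy
Hessian H = [[4, 6], [6, 6]]
trace(H) = 10, det(H) = -12
Eigenvalues: (10 +/- sqrt(148)) / 2 = 11.08, -1.083
Since not both eigenvalues positive, f is neither convex nor concave.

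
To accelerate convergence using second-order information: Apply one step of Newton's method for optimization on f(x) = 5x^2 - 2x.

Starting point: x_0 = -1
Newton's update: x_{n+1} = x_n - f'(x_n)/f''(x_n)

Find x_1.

f(x) = 5x^2 - 2x
f'(x) = 10x + (-2), f''(x) = 10
Newton step: x_1 = x_0 - f'(x_0)/f''(x_0)
f'(-1) = -12
x_1 = -1 - -12/10 = 1/5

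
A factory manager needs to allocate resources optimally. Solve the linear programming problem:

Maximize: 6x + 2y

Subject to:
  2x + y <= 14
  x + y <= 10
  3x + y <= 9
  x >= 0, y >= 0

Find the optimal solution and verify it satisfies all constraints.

Feasible vertices: (0, 0), (0, 9), (3, 0)
Objective 6x + 2y at each vertex:
  (0, 0): 0
  (0, 9): 18
  (3, 0): 18
Maximum is 18 at (0, 9).
Verify constraints at (x, y) = (0, 9):
  2*0 + 1*9 = 9 <= 14
  1*0 + 1*9 = 9 <= 10
  3*0 + 1*9 = 9 <= 9 (active)
  x = 0 >= 0, y = 9 >= 0. All constraints satisfied.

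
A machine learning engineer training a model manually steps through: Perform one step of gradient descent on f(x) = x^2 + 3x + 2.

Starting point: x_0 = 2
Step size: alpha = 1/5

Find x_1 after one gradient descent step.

f(x) = x^2 + 3x + 2
f'(x) = 2x + 3
f'(2) = 2*2 + (3) = 7
x_1 = x_0 - alpha * f'(x_0) = 2 - 1/5 * 7 = 3/5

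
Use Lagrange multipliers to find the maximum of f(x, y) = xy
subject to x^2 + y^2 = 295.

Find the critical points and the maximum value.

Lagrange conditions: y = 2*lambda*x and x = 2*lambda*y
If x = 0 then y = 0, violating the constraint, so x, y != 0.
Dividing: y/x = x/y => x^2 = y^2 => y = x or y = -x
Constraint: 2x^2 = 295 => x^2 = 295/2 => x = +/-sqrt(295/2)
Critical points: (sqrt(295/2), sqrt(295/2)), (-sqrt(295/2), -sqrt(295/2)), (sqrt(295/2), -sqrt(295/2)), (-sqrt(295/2), sqrt(295/2))
  y = x:  xy = x^2 = 295/2  at (sqrt(295/2), sqrt(295/2)) and (-sqrt(295/2), -sqrt(295/2))
  y = -x: xy = -x^2 = -295/2 at (sqrt(295/2), -sqrt(295/2)) and (-sqrt(295/2), sqrt(295/2))
Maximum xy = 295/2 at (sqrt(295/2), sqrt(295/2)) and (-sqrt(295/2), -sqrt(295/2))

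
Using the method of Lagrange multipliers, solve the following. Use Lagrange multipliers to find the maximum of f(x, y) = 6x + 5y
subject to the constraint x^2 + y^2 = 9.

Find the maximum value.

Set up Lagrange conditions: grad f = lambda * grad g
  6 = 2*lambda*x
  5 = 2*lambda*y
From these: x/y = 6/5, so x = 6t, y = 5t for some t.
Substitute into constraint: (6t)^2 + (5t)^2 = 9
  t^2 * 61 = 9
  t = sqrt(9/61)
Maximum = 6*x + 5*y = (6^2 + 5^2)*t = 61 * sqrt(9/61) = sqrt(549)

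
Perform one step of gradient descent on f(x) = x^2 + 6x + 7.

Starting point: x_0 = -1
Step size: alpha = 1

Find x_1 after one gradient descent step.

f(x) = x^2 + 6x + 7
f'(x) = 2x + 6
f'(-1) = 2*-1 + (6) = 4
x_1 = x_0 - alpha * f'(x_0) = -1 - 1 * 4 = -5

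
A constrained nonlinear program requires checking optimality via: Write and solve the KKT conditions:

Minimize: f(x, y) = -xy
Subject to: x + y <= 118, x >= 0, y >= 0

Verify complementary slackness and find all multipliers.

Problem: min -xy s.t. x + y <= 118 (multiplier lambda), x >= 0 (mu_x), y >= 0 (mu_y)
KKT stationarity: -y + lambda - mu_x = 0, -x + lambda - mu_y = 0, with lambda, mu_x, mu_y >= 0
Complementary slackness: lambda*(x + y - 118) = 0, mu_x*x = 0, mu_y*y = 0
If lambda = 0: y = -mu_x <= 0 and x = -mu_y <= 0 force x = y = 0 with f = 0; but x = y = 59 is feasible with f = -3481 < 0, so this is not the minimum. Hence lambda > 0 and x + y = 118.
Try x > 0, y > 0 (so mu_x = mu_y = 0): y = lambda, x = lambda => x = y = lambda
x + y = 118 => 2*lambda = 118 => lambda = 59
x* = y* = 59 > 0, consistent with mu_x = mu_y = 0.
(Any feasible point with x = 0 or y = 0 has f = 0 > -3481, so the minimum is not on those boundaries.)
min(-xy) = -3481 (i.e. max xy = 3481)
Multipliers: lambda = 59, mu_x = 0, mu_y = 0
Complementary slackness: lambda*(x + y - 118) = 59*(59 + 59 - 118) = 0, mu_x*x = 0*59 = 0, mu_y*y = 0*59 = 0. Satisfied.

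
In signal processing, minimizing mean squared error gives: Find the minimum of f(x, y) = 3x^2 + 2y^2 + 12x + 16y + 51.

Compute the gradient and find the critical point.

f(x,y) = 3x^2 + 2y^2 + 12x + 16y + 51
df/dx = 6x + (12) = 0  =>  x = -2
df/dy = 4y + (16) = 0  =>  y = -4
f(-2, -4) = 3*(-2)^2 + 2*(-4)^2 + 12*(-2) + 16*(-4) + 51 = 7
Hessian is diagonal with entries 6, 4 > 0, so this is a minimum.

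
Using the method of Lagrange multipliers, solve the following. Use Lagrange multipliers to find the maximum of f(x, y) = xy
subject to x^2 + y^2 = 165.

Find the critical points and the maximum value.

Lagrange conditions: y = 2*lambda*x and x = 2*lambda*y
If x = 0 then y = 0, violating the constraint, so x, y != 0.
Dividing: y/x = x/y => x^2 = y^2 => y = x or y = -x
Constraint: 2x^2 = 165 => x^2 = 165/2 => x = +/-sqrt(165/2)
Critical points: (sqrt(165/2), sqrt(165/2)), (-sqrt(165/2), -sqrt(165/2)), (sqrt(165/2), -sqrt(165/2)), (-sqrt(165/2), sqrt(165/2))
  y = x:  xy = x^2 = 165/2  at (sqrt(165/2), sqrt(165/2)) and (-sqrt(165/2), -sqrt(165/2))
  y = -x: xy = -x^2 = -165/2 at (sqrt(165/2), -sqrt(165/2)) and (-sqrt(165/2), sqrt(165/2))
Maximum xy = 165/2 at (sqrt(165/2), sqrt(165/2)) and (-sqrt(165/2), -sqrt(165/2))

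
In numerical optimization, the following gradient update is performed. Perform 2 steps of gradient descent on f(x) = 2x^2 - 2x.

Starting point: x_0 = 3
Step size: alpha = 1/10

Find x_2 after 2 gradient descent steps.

f(x) = 2x^2 - 2x, f'(x) = 4x + (-2)
Step 1: f'(3) = 10, x_1 = 3 - 1/10 * 10 = 2
Step 2: f'(2) = 6, x_2 = 2 - 1/10 * 6 = 7/5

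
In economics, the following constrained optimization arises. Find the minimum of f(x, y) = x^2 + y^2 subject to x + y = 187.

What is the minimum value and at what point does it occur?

Substitute y = 187 - x into f(x,y) = x^2 + y^2:
g(x) = x^2 + (187 - x)^2 = 2x^2 - 374x + 34969
g'(x) = 4x - 374 = 0  =>  x = 187/2
y = 187 - 187/2 = 187/2
Minimum value = (187/2)^2 + (187/2)^2 = 34969/2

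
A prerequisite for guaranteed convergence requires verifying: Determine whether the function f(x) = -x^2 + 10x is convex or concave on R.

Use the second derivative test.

f(x) = -x^2 + 10x
f'(x) = -2x + 10
f''(x) = -2
Since f''(x) = -2 < 0 for all x, f is concave on R.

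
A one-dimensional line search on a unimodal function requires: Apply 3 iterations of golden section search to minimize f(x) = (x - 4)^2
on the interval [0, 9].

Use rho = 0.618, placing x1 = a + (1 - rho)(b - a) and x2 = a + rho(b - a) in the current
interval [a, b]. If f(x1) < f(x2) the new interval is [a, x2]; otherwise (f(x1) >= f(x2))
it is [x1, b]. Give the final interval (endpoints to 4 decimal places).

Golden section search for min of f(x) = (x - 4)^2 on [0, 9].
Each step: x1 = a + (1 - rho)(b - a), x2 = a + rho(b - a); if f(x1) < f(x2) keep [a, x2], otherwise keep [x1, b].
Step 1: [0.0000, 9.0000], x1=3.4380 (f=0.3158), x2=5.5620 (f=2.4398); f(x1) < f(x2) => keep [0.0000, 5.5620]
Step 2: [0.0000, 5.5620], x1=2.1247 (f=3.5168), x2=3.4373 (f=0.3166); f(x1) > f(x2) => keep [2.1247, 5.5620]
Step 3: [2.1247, 5.5620], x1=3.4377 (f=0.3161), x2=4.2489 (f=0.0620); f(x1) > f(x2) => keep [3.4377, 5.5620]
Final interval: [3.4377, 5.5620]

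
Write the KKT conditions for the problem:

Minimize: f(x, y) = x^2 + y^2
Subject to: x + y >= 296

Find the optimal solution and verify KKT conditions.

KKT conditions for min x^2 + y^2 s.t. x + y >= 296:
Stationarity: 2x = mu, 2y = mu
So x = y = mu/2.
Complementary slackness: mu*(x + y - 296) = 0
Primal feasibility: x + y >= 296; dual feasibility: mu >= 0
If mu = 0 then x = y = 0, but 0 + 0 < 296 is infeasible, so the constraint is active.
Constraint active: x + y = 2*(mu/2) = 296 => mu = 296
x = y = 148, f = 43808
Verify: stationarity 2*148 = 296 = mu; primal 148 + 148 = 296 >= 296; dual mu = 296 >= 0; complementary slackness 296*(296 - 296) = 0. All KKT conditions hold.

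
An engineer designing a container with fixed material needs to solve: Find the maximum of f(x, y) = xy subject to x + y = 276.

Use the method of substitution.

Substitute y = 276 - x into f(x,y) = xy:
g(x) = x(276 - x) = 276x - x^2
g'(x) = 276 - 2x = 0  =>  x = 138
y = 276 - 138 = 138
Maximum value = 138 * 138 = 19044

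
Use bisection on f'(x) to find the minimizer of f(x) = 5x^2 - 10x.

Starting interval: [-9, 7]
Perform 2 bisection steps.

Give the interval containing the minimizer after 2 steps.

Finding critical point of f(x) = 5x^2 - 10x using bisection on f'(x) = 10x + -10.
f'(x) = 0 when x = 1.
Starting interval: [-9, 7]
Step 1: mid = -1, f'(mid) = -20, new interval = [-1, 7]
Step 2: mid = 3, f'(mid) = 20, new interval = [-1, 3]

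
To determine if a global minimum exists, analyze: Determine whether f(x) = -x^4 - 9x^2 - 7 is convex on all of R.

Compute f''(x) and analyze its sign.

f(x) = -x^4 - 9x^2 - 7
f'(x) = -4x^3 + -18x
f''(x) = -12x^2 + -18
f''(x) = -12x^2 + -18 <= -18 < 0 for all x
Therefore, f is concave on R.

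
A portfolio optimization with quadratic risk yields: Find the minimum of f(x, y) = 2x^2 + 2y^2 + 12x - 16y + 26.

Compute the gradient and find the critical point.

f(x,y) = 2x^2 + 2y^2 + 12x - 16y + 26
df/dx = 4x + (12) = 0  =>  x = -3
df/dy = 4y + (-16) = 0  =>  y = 4
f(-3, 4) = 2*(-3)^2 + 2*(4)^2 + 12*(-3) + -16*(4) + 26 = -24
Hessian is diagonal with entries 4, 4 > 0, so this is a minimum.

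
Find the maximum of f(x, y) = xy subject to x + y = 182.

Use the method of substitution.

Substitute y = 182 - x into f(x,y) = xy:
g(x) = x(182 - x) = 182x - x^2
g'(x) = 182 - 2x = 0  =>  x = 91
y = 182 - 91 = 91
Maximum value = 91 * 91 = 8281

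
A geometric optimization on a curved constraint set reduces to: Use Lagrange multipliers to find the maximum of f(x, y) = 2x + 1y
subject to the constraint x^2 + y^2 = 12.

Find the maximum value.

Set up Lagrange conditions: grad f = lambda * grad g
  2 = 2*lambda*x
  1 = 2*lambda*y
From these: x/y = 2/1, so x = 2t, y = 1t for some t.
Substitute into constraint: (2t)^2 + (1t)^2 = 12
  t^2 * 5 = 12
  t = sqrt(12/5)
Maximum = 2*x + 1*y = (2^2 + 1^2)*t = 5 * sqrt(12/5) = sqrt(60)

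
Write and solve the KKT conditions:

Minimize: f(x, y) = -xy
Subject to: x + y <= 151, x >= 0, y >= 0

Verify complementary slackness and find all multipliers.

Problem: min -xy s.t. x + y <= 151 (multiplier lambda), x >= 0 (mu_x), y >= 0 (mu_y)
KKT stationarity: -y + lambda - mu_x = 0, -x + lambda - mu_y = 0, with lambda, mu_x, mu_y >= 0
Complementary slackness: lambda*(x + y - 151) = 0, mu_x*x = 0, mu_y*y = 0
If lambda = 0: y = -mu_x <= 0 and x = -mu_y <= 0 force x = y = 0 with f = 0; but x = y = 151/2 is feasible with f = -22801/4 < 0, so this is not the minimum. Hence lambda > 0 and x + y = 151.
Try x > 0, y > 0 (so mu_x = mu_y = 0): y = lambda, x = lambda => x = y = lambda
x + y = 151 => 2*lambda = 151 => lambda = 151/2
x* = y* = 151/2 > 0, consistent with mu_x = mu_y = 0.
(Any feasible point with x = 0 or y = 0 has f = 0 > -22801/4, so the minimum is not on those boundaries.)
min(-xy) = -22801/4 (i.e. max xy = 22801/4)
Multipliers: lambda = 151/2, mu_x = 0, mu_y = 0
Complementary slackness: lambda*(x + y - 151) = 151/2*(151/2 + 151/2 - 151) = 0, mu_x*x = 0*151/2 = 0, mu_y*y = 0*151/2 = 0. Satisfied.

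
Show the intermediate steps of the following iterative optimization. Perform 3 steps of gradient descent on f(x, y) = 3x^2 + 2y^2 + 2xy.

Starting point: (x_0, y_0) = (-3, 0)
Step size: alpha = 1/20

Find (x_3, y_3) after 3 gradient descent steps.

f(x,y) = 3x^2 + 2y^2 + 2xy
grad_x = 6x + 2y, grad_y = 4y + 2x
Step 1: grad = (-18, -6), (-21/10, 3/10)
Step 2: grad = (-12, -3), (-3/2, 9/20)
Step 3: grad = (-81/10, -6/5), (-219/200, 51/100)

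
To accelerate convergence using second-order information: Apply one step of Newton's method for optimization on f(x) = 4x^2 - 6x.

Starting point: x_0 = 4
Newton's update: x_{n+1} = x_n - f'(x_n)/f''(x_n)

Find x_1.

f(x) = 4x^2 - 6x
f'(x) = 8x + (-6), f''(x) = 8
Newton step: x_1 = x_0 - f'(x_0)/f''(x_0)
f'(4) = 26
x_1 = 4 - 26/8 = 3/4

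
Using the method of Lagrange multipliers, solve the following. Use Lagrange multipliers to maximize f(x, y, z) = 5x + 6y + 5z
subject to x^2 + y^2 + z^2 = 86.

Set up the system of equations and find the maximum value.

Lagrange conditions: 5 = 2*lambda*x, 6 = 2*lambda*y, 5 = 2*lambda*z
So x:5 = y:6 = z:5, i.e. x = 5t, y = 6t, z = 5t
Constraint: t^2*(5^2 + 6^2 + 5^2) = 86
  t^2 * 86 = 86  =>  t = sqrt(1)
Maximum = 5*5t + 6*6t + 5*5t = 86*sqrt(1) = 86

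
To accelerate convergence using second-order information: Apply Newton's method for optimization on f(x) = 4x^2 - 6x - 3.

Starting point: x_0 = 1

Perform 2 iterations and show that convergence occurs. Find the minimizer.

f(x) = 4x^2 - 6x - 3, f'(x) = 8x + (-6), f''(x) = 8
Step 1: f'(1) = 2, x_1 = 1 - 2/8 = 3/4
Step 2: f'(3/4) = 0, x_2 = 3/4 (converged)
Newton's method converges in 1 step for quadratics.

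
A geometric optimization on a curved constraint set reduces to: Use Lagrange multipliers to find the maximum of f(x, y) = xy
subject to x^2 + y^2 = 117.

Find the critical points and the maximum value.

Lagrange conditions: y = 2*lambda*x and x = 2*lambda*y
If x = 0 then y = 0, violating the constraint, so x, y != 0.
Dividing: y/x = x/y => x^2 = y^2 => y = x or y = -x
Constraint: 2x^2 = 117 => x^2 = 117/2 => x = +/-sqrt(117/2)
Critical points: (sqrt(117/2), sqrt(117/2)), (-sqrt(117/2), -sqrt(117/2)), (sqrt(117/2), -sqrt(117/2)), (-sqrt(117/2), sqrt(117/2))
  y = x:  xy = x^2 = 117/2  at (sqrt(117/2), sqrt(117/2)) and (-sqrt(117/2), -sqrt(117/2))
  y = -x: xy = -x^2 = -117/2 at (sqrt(117/2), -sqrt(117/2)) and (-sqrt(117/2), sqrt(117/2))
Maximum xy = 117/2 at (sqrt(117/2), sqrt(117/2)) and (-sqrt(117/2), -sqrt(117/2))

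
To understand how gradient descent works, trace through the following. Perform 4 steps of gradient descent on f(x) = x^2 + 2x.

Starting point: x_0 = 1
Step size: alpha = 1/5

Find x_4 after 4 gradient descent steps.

f(x) = x^2 + 2x, f'(x) = 2x + (2)
Step 1: f'(1) = 4, x_1 = 1 - 1/5 * 4 = 1/5
Step 2: f'(1/5) = 12/5, x_2 = 1/5 - 1/5 * 12/5 = -7/25
Step 3: f'(-7/25) = 36/25, x_3 = -7/25 - 1/5 * 36/25 = -71/125
Step 4: f'(-71/125) = 108/125, x_4 = -71/125 - 1/5 * 108/125 = -463/625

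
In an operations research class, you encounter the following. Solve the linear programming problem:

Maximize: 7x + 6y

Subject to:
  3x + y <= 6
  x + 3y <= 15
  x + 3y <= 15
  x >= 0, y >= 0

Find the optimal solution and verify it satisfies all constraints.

Feasible vertices: (0, 0), (0, 5), (3/8, 39/8), (2, 0)
Objective 7x + 6y at each vertex:
  (0, 0): 0
  (0, 5): 30
  (3/8, 39/8): 255/8
  (2, 0): 14
Maximum is 255/8 at (3/8, 39/8).
Verify constraints at (x, y) = (3/8, 39/8):
  3*(3/8) + 1*(39/8) = 6 <= 6 (active)
  1*(3/8) + 3*(39/8) = 15 <= 15 (active)
  1*(3/8) + 3*(39/8) = 15 <= 15 (active)
  x = 3/8 >= 0, y = 39/8 >= 0. All constraints satisfied.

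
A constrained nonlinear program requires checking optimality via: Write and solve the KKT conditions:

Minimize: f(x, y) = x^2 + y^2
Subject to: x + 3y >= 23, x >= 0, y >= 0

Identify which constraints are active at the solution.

KKT conditions for min x^2 + y^2 s.t. 1x + 3y >= 23, x >= 0, y >= 0:
Stationarity: 2x = mu*1 + mu_x, 2y = mu*3 + mu_y, with mu, mu_x, mu_y >= 0
Complementary slackness: mu*(x + 3y - 23) = 0, mu_x*x = 0, mu_y*y = 0
(0, 0) is infeasible (1*0 + 3*0 < 23), so if mu = 0 stationarity would force x = mu_x/2 >= 0, y = mu_y/2 >= 0 with mu_x*x = mu_y*y = 0, i.e. x = y = 0: contradiction. Hence mu > 0 and x + 3y = 23 is active.
Try x > 0, y > 0 (so mu_x = mu_y = 0): x = 1*mu/2, y = 3*mu/2
Substitute: 1*(1*mu/2) + 3*(3*mu/2) = 23
  mu*10/2 = 23 => mu = 23/5
x* = 23/10 > 0, y* = 69/10 > 0, consistent with mu_x = mu_y = 0.
f is convex and the constraints are linear, so this KKT point is the global minimum.
f* = 529/10
Active constraints: x + 3y >= 23 (holds with equality, mu = 23/5 > 0); x >= 0 and y >= 0 are inactive (mu_x = mu_y = 0).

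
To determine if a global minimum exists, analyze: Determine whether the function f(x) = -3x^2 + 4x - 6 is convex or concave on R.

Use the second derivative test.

f(x) = -3x^2 + 4x - 6
f'(x) = -6x + 4
f''(x) = -6
Since f''(x) = -6 < 0 for all x, f is concave on R.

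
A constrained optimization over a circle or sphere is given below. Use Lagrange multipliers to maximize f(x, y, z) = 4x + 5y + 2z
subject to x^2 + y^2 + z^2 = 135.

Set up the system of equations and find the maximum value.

Lagrange conditions: 4 = 2*lambda*x, 5 = 2*lambda*y, 2 = 2*lambda*z
So x:4 = y:5 = z:2, i.e. x = 4t, y = 5t, z = 2t
Constraint: t^2*(4^2 + 5^2 + 2^2) = 135
  t^2 * 45 = 135  =>  t = sqrt(3)
Maximum = 4*4t + 5*5t + 2*2t = 45*sqrt(3) = sqrt(6075)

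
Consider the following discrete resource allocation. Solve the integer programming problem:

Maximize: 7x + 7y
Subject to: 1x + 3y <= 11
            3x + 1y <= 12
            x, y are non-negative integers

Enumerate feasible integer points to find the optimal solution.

Constraint 1: 1x + 3y <= 11
Constraint 2: 3x + 1y <= 12
Feasible x range (need y >= 0): 0 <= x <= min(11/1, 12/3) => x in {0, ..., 4}.
Enumerate feasible integer points row by row (the coefficient of y is 7 > 0, so for each x the largest feasible y gives the best value):
  x = 0: y <= min((11 - 1*0)/3, (12 - 3*0)/1) => y in {0, ..., 3}; best 7*0 + 7*3 = 21
  x = 1: y <= min((11 - 1*1)/3, (12 - 3*1)/1) => y in {0, ..., 3}; best 7*1 + 7*3 = 28
  x = 2: y <= min((11 - 1*2)/3, (12 - 3*2)/1) => y in {0, ..., 3}; best 7*2 + 7*3 = 35
  x = 3: y <= min((11 - 1*3)/3, (12 - 3*3)/1) => y in {0, ..., 2}; best 7*3 + 7*2 = 35
  x = 4: y <= min((11 - 1*4)/3, (12 - 3*4)/1) => y in {0}; best 7*4 + 7*0 = 28
The maximum 7x + 7y = 35 is achieved at x = 2, y = 3.
(The same value 35 is also attained at (3, 2).)
Check: 1*2 + 3*3 = 11 <= 11 and 3*2 + 1*3 = 9 <= 12.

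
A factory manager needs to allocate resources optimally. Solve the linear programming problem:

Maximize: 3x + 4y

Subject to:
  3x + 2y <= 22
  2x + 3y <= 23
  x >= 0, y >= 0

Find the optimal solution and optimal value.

Feasible vertices: (0, 0), (0, 23/3), (4, 5), (22/3, 0)
Objective 3x + 4y at each:
  (0, 0): 0
  (0, 23/3): 92/3
  (4, 5): 32
  (22/3, 0): 22
Maximum is 32 at (4, 5).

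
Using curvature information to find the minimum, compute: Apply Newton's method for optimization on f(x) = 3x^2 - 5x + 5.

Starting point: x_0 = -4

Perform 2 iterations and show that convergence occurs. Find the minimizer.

f(x) = 3x^2 - 5x + 5, f'(x) = 6x + (-5), f''(x) = 6
Step 1: f'(-4) = -29, x_1 = -4 - -29/6 = 5/6
Step 2: f'(5/6) = 0, x_2 = 5/6 (converged)
Newton's method converges in 1 step for quadratics.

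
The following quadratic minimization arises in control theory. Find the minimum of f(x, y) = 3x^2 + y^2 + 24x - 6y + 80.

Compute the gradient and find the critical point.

f(x,y) = 3x^2 + y^2 + 24x - 6y + 80
df/dx = 6x + (24) = 0  =>  x = -4
df/dy = 2y + (-6) = 0  =>  y = 3
f(-4, 3) = 3*(-4)^2 + 1*(3)^2 + 24*(-4) + -6*(3) + 80 = 23
Hessian is diagonal with entries 6, 2 > 0, so this is a minimum.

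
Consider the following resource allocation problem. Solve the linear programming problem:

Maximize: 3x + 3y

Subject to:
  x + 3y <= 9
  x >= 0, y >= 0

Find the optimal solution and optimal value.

The feasible region has vertices at [(0, 0), (9, 0), (0, 3)].
Checking objective 3x + 3y at each vertex:
  (0, 0): 3*0 + 3*0 = 0
  (9, 0): 3*9 + 3*0 = 27
  (0, 3): 3*0 + 3*3 = 9
Maximum is 27 at (9, 0).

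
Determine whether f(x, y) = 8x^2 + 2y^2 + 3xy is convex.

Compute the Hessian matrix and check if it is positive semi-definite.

f(x,y) = 8x^2 + 2y^2 + 3xy
Hessian H = [[16, 3], [3, 4]]
trace(H) = 20, det(H) = 55
Eigenvalues: (20 +/- sqrt(180)) / 2 = 16.71, 3.292
Since both eigenvalues > 0, f is convex.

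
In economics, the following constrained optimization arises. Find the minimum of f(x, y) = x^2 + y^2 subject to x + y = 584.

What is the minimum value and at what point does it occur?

Substitute y = 584 - x into f(x,y) = x^2 + y^2:
g(x) = x^2 + (584 - x)^2 = 2x^2 - 1168x + 341056
g'(x) = 4x - 1168 = 0  =>  x = 292
y = 584 - 292 = 292
Minimum value = 292^2 + 292^2 = 170528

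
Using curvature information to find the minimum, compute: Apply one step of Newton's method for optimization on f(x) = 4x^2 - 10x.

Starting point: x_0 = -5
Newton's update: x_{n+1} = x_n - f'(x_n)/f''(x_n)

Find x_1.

f(x) = 4x^2 - 10x
f'(x) = 8x + (-10), f''(x) = 8
Newton step: x_1 = x_0 - f'(x_0)/f''(x_0)
f'(-5) = -50
x_1 = -5 - -50/8 = 5/4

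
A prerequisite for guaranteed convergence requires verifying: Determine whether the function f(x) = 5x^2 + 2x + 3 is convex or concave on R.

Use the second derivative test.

f(x) = 5x^2 + 2x + 3
f'(x) = 10x + 2
f''(x) = 10
Since f''(x) = 10 > 0 for all x, f is convex on R.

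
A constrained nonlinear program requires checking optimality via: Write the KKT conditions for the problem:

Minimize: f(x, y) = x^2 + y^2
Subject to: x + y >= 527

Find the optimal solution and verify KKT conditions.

KKT conditions for min x^2 + y^2 s.t. x + y >= 527:
Stationarity: 2x = mu, 2y = mu
So x = y = mu/2.
Complementary slackness: mu*(x + y - 527) = 0
Primal feasibility: x + y >= 527; dual feasibility: mu >= 0
If mu = 0 then x = y = 0, but 0 + 0 < 527 is infeasible, so the constraint is active.
Constraint active: x + y = 2*(mu/2) = 527 => mu = 527
x = y = 527/2, f = 277729/2
Verify: stationarity 2*(527/2) = 527 = mu; primal 527/2 + 527/2 = 527 >= 527; dual mu = 527 >= 0; complementary slackness 527*(527 - 527) = 0. All KKT conditions hold.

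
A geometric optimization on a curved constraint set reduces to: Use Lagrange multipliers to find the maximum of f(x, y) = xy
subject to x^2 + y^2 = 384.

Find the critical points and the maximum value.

Lagrange conditions: y = 2*lambda*x and x = 2*lambda*y
If x = 0 then y = 0, violating the constraint, so x, y != 0.
Dividing: y/x = x/y => x^2 = y^2 => y = x or y = -x
Constraint: 2x^2 = 384 => x^2 = 192 => x = +/-sqrt(192)
Critical points: (sqrt(192), sqrt(192)), (-sqrt(192), -sqrt(192)), (sqrt(192), -sqrt(192)), (-sqrt(192), sqrt(192))
  y = x:  xy = x^2 = 192  at (sqrt(192), sqrt(192)) and (-sqrt(192), -sqrt(192))
  y = -x: xy = -x^2 = -192 at (sqrt(192), -sqrt(192)) and (-sqrt(192), sqrt(192))
Maximum xy = 192 at (sqrt(192), sqrt(192)) and (-sqrt(192), -sqrt(192))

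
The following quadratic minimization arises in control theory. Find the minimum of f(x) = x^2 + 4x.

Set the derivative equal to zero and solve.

f(x) = x^2 + 4x
f'(x) = 2x + (4) = 0
x = -4/2 = -2
f(-2) = -4
Since f''(x) = 2 > 0, this is a minimum.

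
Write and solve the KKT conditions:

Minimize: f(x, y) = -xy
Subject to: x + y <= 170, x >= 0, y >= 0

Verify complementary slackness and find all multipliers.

Problem: min -xy s.t. x + y <= 170 (multiplier lambda), x >= 0 (mu_x), y >= 0 (mu_y)
KKT stationarity: -y + lambda - mu_x = 0, -x + lambda - mu_y = 0, with lambda, mu_x, mu_y >= 0
Complementary slackness: lambda*(x + y - 170) = 0, mu_x*x = 0, mu_y*y = 0
If lambda = 0: y = -mu_x <= 0 and x = -mu_y <= 0 force x = y = 0 with f = 0; but x = y = 85 is feasible with f = -7225 < 0, so this is not the minimum. Hence lambda > 0 and x + y = 170.
Try x > 0, y > 0 (so mu_x = mu_y = 0): y = lambda, x = lambda => x = y = lambda
x + y = 170 => 2*lambda = 170 => lambda = 85
x* = y* = 85 > 0, consistent with mu_x = mu_y = 0.
(Any feasible point with x = 0 or y = 0 has f = 0 > -7225, so the minimum is not on those boundaries.)
min(-xy) = -7225 (i.e. max xy = 7225)
Multipliers: lambda = 85, mu_x = 0, mu_y = 0
Complementary slackness: lambda*(x + y - 170) = 85*(85 + 85 - 170) = 0, mu_x*x = 0*85 = 0, mu_y*y = 0*85 = 0. Satisfied.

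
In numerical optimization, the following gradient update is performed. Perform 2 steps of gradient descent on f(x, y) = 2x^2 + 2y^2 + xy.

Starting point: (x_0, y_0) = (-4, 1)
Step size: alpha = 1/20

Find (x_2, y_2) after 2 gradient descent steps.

f(x,y) = 2x^2 + 2y^2 + xy
grad_x = 4x + 1y, grad_y = 4y + 1x
Step 1: grad = (-15, 0), (-13/4, 1)
Step 2: grad = (-12, 3/4), (-53/20, 77/80)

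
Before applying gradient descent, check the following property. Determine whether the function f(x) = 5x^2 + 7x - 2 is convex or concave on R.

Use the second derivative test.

f(x) = 5x^2 + 7x - 2
f'(x) = 10x + 7
f''(x) = 10
Since f''(x) = 10 > 0 for all x, f is convex on R.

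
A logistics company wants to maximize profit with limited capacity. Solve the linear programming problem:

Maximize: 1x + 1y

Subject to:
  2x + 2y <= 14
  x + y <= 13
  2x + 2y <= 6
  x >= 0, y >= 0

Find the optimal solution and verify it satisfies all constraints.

Feasible vertices: (0, 0), (0, 3), (3, 0)
Objective 1x + 1y at each vertex:
  (0, 0): 0
  (0, 3): 3
  (3, 0): 3
Maximum is 3 at (0, 3).
Verify constraints at (x, y) = (0, 3):
  2*0 + 2*3 = 6 <= 14
  1*0 + 1*3 = 3 <= 13
  2*0 + 2*3 = 6 <= 6 (active)
  x = 0 >= 0, y = 3 >= 0. All constraints satisfied.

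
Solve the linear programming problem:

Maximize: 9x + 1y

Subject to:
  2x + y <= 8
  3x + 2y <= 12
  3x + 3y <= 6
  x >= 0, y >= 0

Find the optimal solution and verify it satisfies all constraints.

Feasible vertices: (0, 0), (0, 2), (2, 0)
Objective 9x + 1y at each vertex:
  (0, 0): 0
  (0, 2): 2
  (2, 0): 18
Maximum is 18 at (2, 0).
Verify constraints at (x, y) = (2, 0):
  2*2 + 1*0 = 4 <= 8
  3*2 + 2*0 = 6 <= 12
  3*2 + 3*0 = 6 <= 6 (active)
  x = 2 >= 0, y = 0 >= 0. All constraints satisfied.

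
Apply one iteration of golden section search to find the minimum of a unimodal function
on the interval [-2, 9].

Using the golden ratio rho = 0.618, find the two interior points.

Golden section search on [-2, 9].
Golden ratio rho = 0.618 (approx).
Interior points:
  x_1 = -2 + (1-0.618)*11 = 2.2020
  x_2 = -2 + 0.618*11 = 4.7980
Compare f(x_1) and f(x_2) to determine which subinterval to keep.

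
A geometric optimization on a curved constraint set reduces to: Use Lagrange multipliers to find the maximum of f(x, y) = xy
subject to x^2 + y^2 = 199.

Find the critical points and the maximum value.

Lagrange conditions: y = 2*lambda*x and x = 2*lambda*y
If x = 0 then y = 0, violating the constraint, so x, y != 0.
Dividing: y/x = x/y => x^2 = y^2 => y = x or y = -x
Constraint: 2x^2 = 199 => x^2 = 199/2 => x = +/-sqrt(199/2)
Critical points: (sqrt(199/2), sqrt(199/2)), (-sqrt(199/2), -sqrt(199/2)), (sqrt(199/2), -sqrt(199/2)), (-sqrt(199/2), sqrt(199/2))
  y = x:  xy = x^2 = 199/2  at (sqrt(199/2), sqrt(199/2)) and (-sqrt(199/2), -sqrt(199/2))
  y = -x: xy = -x^2 = -199/2 at (sqrt(199/2), -sqrt(199/2)) and (-sqrt(199/2), sqrt(199/2))
Maximum xy = 199/2 at (sqrt(199/2), sqrt(199/2)) and (-sqrt(199/2), -sqrt(199/2))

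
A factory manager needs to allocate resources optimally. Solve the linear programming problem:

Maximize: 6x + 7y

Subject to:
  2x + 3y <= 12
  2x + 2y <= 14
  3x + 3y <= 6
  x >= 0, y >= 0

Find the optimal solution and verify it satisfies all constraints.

Feasible vertices: (0, 0), (0, 2), (2, 0)
Objective 6x + 7y at each vertex:
  (0, 0): 0
  (0, 2): 14
  (2, 0): 12
Maximum is 14 at (0, 2).
Verify constraints at (x, y) = (0, 2):
  2*0 + 3*2 = 6 <= 12
  2*0 + 2*2 = 4 <= 14
  3*0 + 3*2 = 6 <= 6 (active)
  x = 0 >= 0, y = 2 >= 0. All constraints satisfied.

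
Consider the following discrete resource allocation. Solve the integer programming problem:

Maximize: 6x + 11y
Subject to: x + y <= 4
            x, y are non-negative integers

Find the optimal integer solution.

Objective: 6x + 11y, constraint: x + y <= 4
Coefficient of y is 11 > coefficient of x is 6, so allocate the entire budget to y.
Optimal: x = 0, y = 4, value = 44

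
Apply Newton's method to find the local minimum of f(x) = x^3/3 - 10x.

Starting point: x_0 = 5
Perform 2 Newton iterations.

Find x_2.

f(x) = x^3/3 - 10x
f'(x) = x^2 - 10, f''(x) = 2x
Newton update: x_{n+1} = x_n - (x_n^2 - 10)/(2*x_n)
Step 1: x_0 = 5, f'=15, f''=10, x_1 = 7/2
Step 2: x_1 = 7/2, f'=9/4, f''=7, x_2 = 89/28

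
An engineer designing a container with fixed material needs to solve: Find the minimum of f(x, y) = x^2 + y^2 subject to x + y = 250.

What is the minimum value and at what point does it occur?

Substitute y = 250 - x into f(x,y) = x^2 + y^2:
g(x) = x^2 + (250 - x)^2 = 2x^2 - 500x + 62500
g'(x) = 4x - 500 = 0  =>  x = 125
y = 250 - 125 = 125
Minimum value = 125^2 + 125^2 = 31250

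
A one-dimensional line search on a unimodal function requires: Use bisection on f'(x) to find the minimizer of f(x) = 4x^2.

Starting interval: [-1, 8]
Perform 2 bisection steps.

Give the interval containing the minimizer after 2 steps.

Finding critical point of f(x) = 4x^2 using bisection on f'(x) = 8x + 0.
f'(x) = 0 when x = 0.
Starting interval: [-1, 8]
Step 1: mid = 7/2, f'(mid) = 28, new interval = [-1, 7/2]
Step 2: mid = 5/4, f'(mid) = 10, new interval = [-1, 5/4]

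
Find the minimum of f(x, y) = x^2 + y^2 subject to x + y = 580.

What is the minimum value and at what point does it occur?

Substitute y = 580 - x into f(x,y) = x^2 + y^2:
g(x) = x^2 + (580 - x)^2 = 2x^2 - 1160x + 336400
g'(x) = 4x - 1160 = 0  =>  x = 290
y = 580 - 290 = 290
Minimum value = 290^2 + 290^2 = 168200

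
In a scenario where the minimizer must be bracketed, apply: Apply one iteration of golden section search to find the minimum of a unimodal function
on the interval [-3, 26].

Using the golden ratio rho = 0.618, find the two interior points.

Golden section search on [-3, 26].
Golden ratio rho = 0.618 (approx).
Interior points:
  x_1 = -3 + (1-0.618)*29 = 8.0780
  x_2 = -3 + 0.618*29 = 14.9220
Compare f(x_1) and f(x_2) to determine which subinterval to keep.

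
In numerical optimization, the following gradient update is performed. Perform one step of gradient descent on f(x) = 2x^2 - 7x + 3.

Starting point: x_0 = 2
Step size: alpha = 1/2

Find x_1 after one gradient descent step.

f(x) = 2x^2 - 7x + 3
f'(x) = 4x - 7
f'(2) = 4*2 + (-7) = 1
x_1 = x_0 - alpha * f'(x_0) = 2 - 1/2 * 1 = 3/2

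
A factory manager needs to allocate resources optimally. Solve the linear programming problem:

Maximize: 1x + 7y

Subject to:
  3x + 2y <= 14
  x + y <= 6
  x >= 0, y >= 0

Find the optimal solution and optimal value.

Feasible vertices: (0, 0), (0, 6), (2, 4), (14/3, 0)
Objective 1x + 7y at each:
  (0, 0): 0
  (0, 6): 42
  (2, 4): 30
  (14/3, 0): 14/3
Maximum is 42 at (0, 6).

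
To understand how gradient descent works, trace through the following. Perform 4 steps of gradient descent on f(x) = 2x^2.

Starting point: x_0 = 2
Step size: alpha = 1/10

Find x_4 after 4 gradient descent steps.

f(x) = 2x^2, f'(x) = 4x + (0)
Step 1: f'(2) = 8, x_1 = 2 - 1/10 * 8 = 6/5
Step 2: f'(6/5) = 24/5, x_2 = 6/5 - 1/10 * 24/5 = 18/25
Step 3: f'(18/25) = 72/25, x_3 = 18/25 - 1/10 * 72/25 = 54/125
Step 4: f'(54/125) = 216/125, x_4 = 54/125 - 1/10 * 216/125 = 162/625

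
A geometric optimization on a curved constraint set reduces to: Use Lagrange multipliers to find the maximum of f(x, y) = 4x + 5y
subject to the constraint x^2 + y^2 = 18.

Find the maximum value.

Set up Lagrange conditions: grad f = lambda * grad g
  4 = 2*lambda*x
  5 = 2*lambda*y
From these: x/y = 4/5, so x = 4t, y = 5t for some t.
Substitute into constraint: (4t)^2 + (5t)^2 = 18
  t^2 * 41 = 18
  t = sqrt(18/41)
Maximum = 4*x + 5*y = (4^2 + 5^2)*t = 41 * sqrt(18/41) = sqrt(738)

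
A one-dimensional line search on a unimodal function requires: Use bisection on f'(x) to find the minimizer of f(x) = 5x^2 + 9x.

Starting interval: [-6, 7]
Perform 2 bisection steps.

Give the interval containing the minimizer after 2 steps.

Finding critical point of f(x) = 5x^2 + 9x using bisection on f'(x) = 10x + 9.
f'(x) = 0 when x = -9/10.
Starting interval: [-6, 7]
Step 1: mid = 1/2, f'(mid) = 14, new interval = [-6, 1/2]
Step 2: mid = -11/4, f'(mid) = -37/2, new interval = [-11/4, 1/2]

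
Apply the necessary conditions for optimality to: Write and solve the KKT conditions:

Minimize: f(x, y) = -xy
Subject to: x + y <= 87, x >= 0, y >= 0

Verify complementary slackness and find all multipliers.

Problem: min -xy s.t. x + y <= 87 (multiplier lambda), x >= 0 (mu_x), y >= 0 (mu_y)
KKT stationarity: -y + lambda - mu_x = 0, -x + lambda - mu_y = 0, with lambda, mu_x, mu_y >= 0
Complementary slackness: lambda*(x + y - 87) = 0, mu_x*x = 0, mu_y*y = 0
If lambda = 0: y = -mu_x <= 0 and x = -mu_y <= 0 force x = y = 0 with f = 0; but x = y = 87/2 is feasible with f = -7569/4 < 0, so this is not the minimum. Hence lambda > 0 and x + y = 87.
Try x > 0, y > 0 (so mu_x = mu_y = 0): y = lambda, x = lambda => x = y = lambda
x + y = 87 => 2*lambda = 87 => lambda = 87/2
x* = y* = 87/2 > 0, consistent with mu_x = mu_y = 0.
(Any feasible point with x = 0 or y = 0 has f = 0 > -7569/4, so the minimum is not on those boundaries.)
min(-xy) = -7569/4 (i.e. max xy = 7569/4)
Multipliers: lambda = 87/2, mu_x = 0, mu_y = 0
Complementary slackness: lambda*(x + y - 87) = 87/2*(87/2 + 87/2 - 87) = 0, mu_x*x = 0*87/2 = 0, mu_y*y = 0*87/2 = 0. Satisfied.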